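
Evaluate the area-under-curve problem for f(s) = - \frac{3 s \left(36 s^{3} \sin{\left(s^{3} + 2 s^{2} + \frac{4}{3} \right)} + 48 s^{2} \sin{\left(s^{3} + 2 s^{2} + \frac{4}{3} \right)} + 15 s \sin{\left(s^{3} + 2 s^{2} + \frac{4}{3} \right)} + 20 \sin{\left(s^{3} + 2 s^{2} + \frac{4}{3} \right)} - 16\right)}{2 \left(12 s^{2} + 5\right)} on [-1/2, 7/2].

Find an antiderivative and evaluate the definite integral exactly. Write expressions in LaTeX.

Check any antiderivative F(s) by computing F'(s) and comparing it with f(s).
F(s) = \frac{2 \log{\left(4 s^{2} + \frac{5}{3} \right)} + 3 \cos{\left(s^{3} + 2 s^{2} + \frac{4}{3} \right)}}{2} is an antiderivative of f.
Check: d/ds[\frac{2 \log{\left(4 s^{2} + \frac{5}{3} \right)} + 3 \cos{\left(s^{3} + 2 s^{2} + \frac{4}{3} \right)}}{2}] = \frac{- 108 s^{4} \sin{\left(s^{3} + 2 s^{2} + \frac{4}{3} \right)} - 144 s^{3} \sin{\left(s^{3} + 2 s^{2} + \frac{4}{3} \right)} - 45 s^{2} \sin{\left(s^{3} + 2 s^{2} + \frac{4}{3} \right)} - 60 s \sin{\left(s^{3} + 2 s^{2} + \frac{4}{3} \right)} + 48 s}{24 s^{2} + 10}, which equals f(s).
F(7/2) = \frac{3 \cos{\left(\frac{1649}{24} \right)}}{2} + \log{\left(\frac{152}{3} \right)}; F(-1/2) = \frac{3 \cos{\left(\frac{41}{24} \right)}}{2} + \log{\left(\frac{8}{3} \right)}.
Integral = F(7/2) - F(-1/2) = - \log{\left(\frac{8}{3} \right)} - \frac{3 \cos{\left(\frac{41}{24} \right)}}{2} + \frac{3 \cos{\left(\frac{1649}{24} \right)}}{2} + \log{\left(\frac{152}{3} \right)}.

Antiderivative: F(s) = \frac{2 \log{\left(4 s^{2} + \frac{5}{3} \right)} + 3 \cos{\left(s^{3} + 2 s^{2} + \frac{4}{3} \right)}}{2}; value = - \log{\left(\frac{8}{3} \right)} - \frac{3 \cos{\left(\frac{41}{24} \right)}}{2} + \frac{3 \cos{\left(\frac{1649}{24} \right)}}{2} + \log{\left(\frac{152}{3} \right)}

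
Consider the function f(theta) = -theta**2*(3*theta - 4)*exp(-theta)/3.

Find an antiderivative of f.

Recognize the product-rule pattern: f = u'v + uv' with u = theta**3 + 5*theta**2/3 + 10*theta/3 + 10/3, v = exp(-theta), so integration by parts undoes it.
Check: d/dtheta[(3*theta**3 + 5*theta**2 + 10*theta + 10)*exp(-theta)/3] = (-3*theta**3 + 4*theta**2)*exp(-theta)/3, which equals f(theta).

An antiderivative is F(theta) = (3*theta**3 + 5*theta**2 + 10*theta + 10)*exp(-theta)/3.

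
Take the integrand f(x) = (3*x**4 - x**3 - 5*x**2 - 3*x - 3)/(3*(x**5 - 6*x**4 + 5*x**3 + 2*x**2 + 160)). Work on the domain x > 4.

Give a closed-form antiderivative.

The denominator factors as 3*(x - 4)**2*(x + 2)*(x**2 + 5); partial fractions split f into directly integrable pieces: (29*x + 284)/(567*(x**2 + 5)) + 13/(324*(x + 2)) + 229/(252*(x - 4)) + 29/(18*(x - 4)**2).
Check: d/dx[(10305*x*log(x - 4) + 455*x*log(x + 2) + 290*x*log(x**2 + 5) + 1136*sqrt(5)*x*atan(sqrt(5)*x/5) - 41220*log(x - 4) - 1820*log(x + 2) - 1160*log(x**2 + 5) - 4544*sqrt(5)*atan(sqrt(5)*x/5) - 18270)/(11340*(x - 4))] = (3*x**4 - x**3 - 5*x**2 - 3*x - 3)/(3*x**5 - 18*x**4 + 15*x**3 + 6*x**2 + 480), which equals f(x).

An antiderivative is F(x) = (10305*x*log(x - 4) + 455*x*log(x + 2) + 290*x*log(x**2 + 5) + 1136*sqrt(5)*x*atan(sqrt(5)*x/5) - 41220*log(x - 4) - 1820*log(x + 2) - 1160*log(x**2 + 5) - 4544*sqrt(5)*atan(sqrt(5)*x/5) - 18270)/(11340*(x - 4)).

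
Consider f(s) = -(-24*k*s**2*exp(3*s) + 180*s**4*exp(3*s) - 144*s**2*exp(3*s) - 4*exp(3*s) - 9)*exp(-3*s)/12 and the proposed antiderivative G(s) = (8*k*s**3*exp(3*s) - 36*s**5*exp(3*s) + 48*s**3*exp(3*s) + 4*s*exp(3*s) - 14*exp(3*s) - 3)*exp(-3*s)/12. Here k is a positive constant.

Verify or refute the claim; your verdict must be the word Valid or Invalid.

d/ds[G] = (24*k*s**2*exp(3*s) - 180*s**4*exp(3*s) + 144*s**2*exp(3*s) + 4*exp(3*s) + 9)*exp(-3*s)/12
This equals f(s) exactly, so the claim holds.

Valid - differentiating G returns exactly f.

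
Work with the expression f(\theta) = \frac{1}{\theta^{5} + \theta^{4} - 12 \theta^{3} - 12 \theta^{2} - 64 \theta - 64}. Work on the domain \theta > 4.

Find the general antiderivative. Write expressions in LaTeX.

Factor the denominator (\left(\theta - 4\right) \left(\theta + 1\right) \left(\theta + 4\right) \left(\theta^{2} + 4\right)) and decompose: f = \frac{\theta - 1}{100 \left(\theta^{2} + 4\right)} + \frac{1}{480 \left(\theta + 4\right)} - \frac{1}{75 \left(\theta + 1\right)} + \frac{1}{800 \left(\theta - 4\right)}; each piece integrates to a log, atan, or power term.
Check: d/d\theta[\frac{\log{\left(\theta - 4 \right)}}{800} - \frac{\log{\left(\theta + 1 \right)}}{75} + \frac{\log{\left(\theta + 4 \right)}}{480} + \frac{\log{\left(\theta^{2} + 4 \right)}}{200} - \frac{\operatorname{atan}{\left(\frac{\theta}{2} \right)}}{200}] = \frac{1}{\theta^{5} + \theta^{4} - 12 \theta^{3} - 12 \theta^{2} - 64 \theta - 64} = f(\theta).

F(\theta) = \frac{\log{\left(\theta - 4 \right)}}{800} - \frac{\log{\left(\theta + 1 \right)}}{75} + \frac{\log{\left(\theta + 4 \right)}}{480} + \frac{\log{\left(\theta^{2} + 4 \right)}}{200} - \frac{\operatorname{atan}{\left(\frac{\theta}{2} \right)}}{200} + C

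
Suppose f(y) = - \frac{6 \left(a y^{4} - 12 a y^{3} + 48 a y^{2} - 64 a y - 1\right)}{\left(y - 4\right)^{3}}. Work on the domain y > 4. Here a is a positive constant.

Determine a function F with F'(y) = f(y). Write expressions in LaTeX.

An antiderivative is F(y) = - \frac{3 \left(a y^{4} - 8 a y^{3} + 16 a y^{2} + 1\right)}{\left(y - 4\right)^{2}}.

For F(y) to be correct the identity F'(y) - f(y) = 0 must hold.
Check: d/dy[- \frac{3 \left(a y^{4} - 8 a y^{3} + 16 a y^{2} + 1\right)}{\left(y - 4\right)^{2}}] = \frac{- 6 a y^{4} + 72 a y^{3} - 288 a y^{2} + 384 a y + 6}{y^{3} - 12 y^{2} + 48 y - 64}, which equals f(y).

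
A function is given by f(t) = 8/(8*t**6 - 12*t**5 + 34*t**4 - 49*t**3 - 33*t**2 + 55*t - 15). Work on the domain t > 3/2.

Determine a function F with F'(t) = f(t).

The denominator factors as (t + 1)*(2*t - 3)*(2*t - 1)**2*(t**2 + 5); partial fractions split f into directly integrable pieces: -4*(71*t - 227)/(38367*(t**2 + 5)) - 16/(441*(2*t - 1)) - 32/(63*(2*t - 1)**2) + 16/(145*(2*t - 3)) - 4/(135*(t + 1)).
Check: d/dt[8*log(t - 3/2)/145 - 8*log(t - 1/2)/441 - 4*log(t + 1)/135 - 142*log(t**2 + 5)/38367 + 908*sqrt(5)*atan(sqrt(5)*t/5)/191835 + 16/(126*t - 63)] = 8/(8*t**6 - 12*t**5 + 34*t**4 - 49*t**3 - 33*t**2 + 55*t - 15) = f(t).

An antiderivative is F(t) = 8*log(t - 3/2)/145 - 8*log(t - 1/2)/441 - 4*log(t + 1)/135 - 142*log(t**2 + 5)/38367 + 908*sqrt(5)*atan(sqrt(5)*t/5)/191835 + 16/(126*t - 63).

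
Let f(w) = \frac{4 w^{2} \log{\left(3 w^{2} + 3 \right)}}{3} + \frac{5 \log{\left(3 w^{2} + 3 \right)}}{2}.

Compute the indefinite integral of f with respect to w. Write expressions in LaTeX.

F(w) = \frac{24 w^{3} \log{\left(3 w^{2} + 3 \right)} - 16 w^{3} + 135 w \log{\left(3 w^{2} + 3 \right)} - 222 w + 222 \operatorname{atan}{\left(w \right)}}{54} + C

Integrate term by term and add the pieces.
Check: d/dw[\frac{24 w^{3} \log{\left(3 w^{2} + 3 \right)} - 16 w^{3} + 135 w \log{\left(3 w^{2} + 3 \right)} - 222 w + 222 \operatorname{atan}{\left(w \right)}}{54}] = \frac{4 w^{2} \log{\left(w^{2} + 1 \right)}}{3} + \frac{4 w^{2} \log{\left(3 \right)}}{3} + \frac{5 \log{\left(w^{2} + 1 \right)}}{2} + \frac{5 \log{\left(3 \right)}}{2}, which equals f(w).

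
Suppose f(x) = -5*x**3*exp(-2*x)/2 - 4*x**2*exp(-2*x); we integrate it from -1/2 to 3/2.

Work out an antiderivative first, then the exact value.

f has the shape u'v + uv' for u = 5*x**3/4 + 31*x**2/8 + 31*x/8 + 31/16 and v = exp(-2*x) — it is the derivative of the product u*v.
F(x) = (20*x**3 + 62*x**2 + 62*x + 31)*exp(-2*x)/16 is an antiderivative of f.
Check: d/dx[(20*x**3 + 62*x**2 + 62*x + 31)*exp(-2*x)/16] = (-5*x**3 - 8*x**2)*exp(-2*x)/2, which equals f(x).
F(3/2) = 331*exp(-3)/16; F(-1/2) = 13*exp(1)/16.
Integral = F(3/2) - F(-1/2) = -13*exp(1)/16 + 331*exp(-3)/16.

Antiderivative: F(x) = (20*x**3 + 62*x**2 + 62*x + 31)*exp(-2*x)/16; value = -13*exp(1)/16 + 331*exp(-3)/16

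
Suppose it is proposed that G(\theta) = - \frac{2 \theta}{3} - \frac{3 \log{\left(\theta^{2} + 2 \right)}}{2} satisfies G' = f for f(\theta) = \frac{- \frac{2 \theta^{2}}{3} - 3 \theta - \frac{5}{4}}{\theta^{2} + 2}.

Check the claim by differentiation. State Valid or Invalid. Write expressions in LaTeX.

d/d\theta[G] = \frac{- 2 \theta^{2} - 9 \theta - 4}{3 \theta^{2} + 6}
d/d\theta[G] - f(\theta) = - \frac{1}{12 \theta^{2} + 24} != 0.

Invalid: d/d\theta[G] - f = - \frac{1}{12 \theta^{2} + 24}, which is not 0.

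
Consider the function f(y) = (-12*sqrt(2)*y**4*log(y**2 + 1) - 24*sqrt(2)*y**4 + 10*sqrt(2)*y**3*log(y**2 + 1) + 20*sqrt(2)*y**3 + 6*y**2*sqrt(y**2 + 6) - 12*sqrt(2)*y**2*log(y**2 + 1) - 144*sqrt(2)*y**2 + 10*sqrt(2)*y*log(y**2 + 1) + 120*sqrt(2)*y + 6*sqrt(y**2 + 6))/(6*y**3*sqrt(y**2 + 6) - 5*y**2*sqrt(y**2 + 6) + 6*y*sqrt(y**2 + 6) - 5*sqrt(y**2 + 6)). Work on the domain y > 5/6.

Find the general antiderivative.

F(y) = -4*sqrt(y**2/2 + 3)*log(y**2 + 1) + log(3*y - 5/2) + C

For F(y) to be correct the identity F'(y) - f(y) = 0 must hold.
Check: d/dy[-4*sqrt(y**2/2 + 3)*log(y**2 + 1) + log(3*y - 5/2)] = (-24*y**4*log(y**2 + 1) - 48*y**4 + 20*y**3*log(y**2 + 1) + 40*y**3 + 6*sqrt(2)*y**2*sqrt(y**2 + 6) - 24*y**2*log(y**2 + 1) - 288*y**2 + 20*y*log(y**2 + 1) + 240*y + 6*sqrt(2)*sqrt(y**2 + 6))/(6*sqrt(2)*y**3*sqrt(y**2 + 6) - 5*sqrt(2)*y**2*sqrt(y**2 + 6) + 6*sqrt(2)*y*sqrt(y**2 + 6) - 5*sqrt(2)*sqrt(y**2 + 6)), which equals f(y).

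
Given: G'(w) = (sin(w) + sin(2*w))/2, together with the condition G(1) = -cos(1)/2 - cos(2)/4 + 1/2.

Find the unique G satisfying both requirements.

G(w) = -cos(w)/2 - cos(2*w)/4 + 1/2

A candidate passes only if d/dw[G] lands on the given G'(w) exactly.
A general antiderivative is -cos(w)/2 - cos(2*w)/4 + C.
The condition gives C = -cos(1)/2 - cos(2)/4 + 1/2 - (-cos(1)/2 - cos(2)/4) = 1/2.
So G(w) = -cos(w)/2 - cos(2*w)/4 + 1/2.
Check: d/dw[-cos(w)/2 - cos(2*w)/4 + 1/2] = sin(w)/2 + sin(2*w)/2, which equals G'(w).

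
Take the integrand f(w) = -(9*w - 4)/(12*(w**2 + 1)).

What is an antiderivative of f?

An antiderivative is F(w) = -3*log(w**2 + 1)/8 + atan(w)/3.

Check any antiderivative F(w) by computing F'(w) and comparing it with f(w).
Check: d/dw[-3*log(w**2 + 1)/8 + atan(w)/3] = (4 - 9*w)/(12*w**2 + 12), which equals f(w).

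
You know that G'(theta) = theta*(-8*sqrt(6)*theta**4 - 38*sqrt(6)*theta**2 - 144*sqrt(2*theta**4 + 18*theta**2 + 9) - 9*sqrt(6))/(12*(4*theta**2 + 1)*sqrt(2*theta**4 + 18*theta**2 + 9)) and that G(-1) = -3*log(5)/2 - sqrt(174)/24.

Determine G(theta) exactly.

Whatever form G(theta) takes, its d/dtheta must return the stated G'(theta).
A general antiderivative is -sqrt(theta**4/3 + 3*theta**2 + 3/2)/4 - 3*log(4*theta**2 + 1)/2 + C.
The condition gives C = -3*log(5)/2 - sqrt(174)/24 - (-3*log(5)/2 - sqrt(174)/24) = 0.
So G(theta) = sqrt(6)*(-sqrt(2*theta**4 + 18*theta**2 + 9) - 6*sqrt(6)*log(4*theta**2 + 1))/24.
Check: d/dtheta[sqrt(6)*(-sqrt(2*theta**4 + 18*theta**2 + 9) - 6*sqrt(6)*log(4*theta**2 + 1))/24] = (-8*sqrt(6)*theta**5 - 38*sqrt(6)*theta**3 - 144*theta*sqrt(2*theta**4 + 18*theta**2 + 9) - 9*sqrt(6)*theta)/(48*theta**2*sqrt(2*theta**4 + 18*theta**2 + 9) + 12*sqrt(2*theta**4 + 18*theta**2 + 9)), which equals G'(theta).

G(theta) = sqrt(6)*(-sqrt(2*theta**4 + 18*theta**2 + 9) - 6*sqrt(6)*log(4*theta**2 + 1))/24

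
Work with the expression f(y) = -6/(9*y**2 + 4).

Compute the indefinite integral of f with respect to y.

A first test for any F(y): its y-derivative must equal f(y) identically.
Check: d/dy[-atan(3*y/2)] = -6/(9*y**2 + 4) = f(y).

F(y) = -atan(3*y/2) + C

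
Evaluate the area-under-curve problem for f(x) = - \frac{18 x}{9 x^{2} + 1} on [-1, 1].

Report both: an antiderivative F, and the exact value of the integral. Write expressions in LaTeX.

Antiderivative: F(x) = - \log{\left(3 x^{2} + \frac{1}{3} \right)}; value = 0

f matches the chain-rule pattern g'(h)*h' with inner function h(x) = 3 x^{2} + \frac{1}{3}; substituting u = h(x) collapses the integral.
F(x) = - \log{\left(3 x^{2} + \frac{1}{3} \right)} is an antiderivative of f.
Check: d/dx[- \log{\left(3 x^{2} + \frac{1}{3} \right)}] = - \frac{18 x}{9 x^{2} + 1} = f(x).
F(1) = - \log{\left(\frac{10}{3} \right)}; F(-1) = - \log{\left(\frac{10}{3} \right)}.
Integral = F(1) - F(-1) = 0.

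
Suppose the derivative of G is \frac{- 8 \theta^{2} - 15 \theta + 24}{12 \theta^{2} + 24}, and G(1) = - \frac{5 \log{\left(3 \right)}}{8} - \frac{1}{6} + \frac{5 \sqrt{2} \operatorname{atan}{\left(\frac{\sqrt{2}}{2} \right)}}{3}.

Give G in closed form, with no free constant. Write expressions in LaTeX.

Any candidate G(\theta) must reproduce the stated G'(\theta) exactly.
A general antiderivative is - \frac{2 \theta}{3} - \frac{5 \log{\left(\theta^{2} + 2 \right)}}{8} + \frac{5 \sqrt{2} \operatorname{atan}{\left(\frac{\sqrt{2} \theta}{2} \right)}}{3} + C.
The condition gives C = - \frac{5 \log{\left(3 \right)}}{8} - \frac{1}{6} + \frac{5 \sqrt{2} \operatorname{atan}{\left(\frac{\sqrt{2}}{2} \right)}}{3} - (- \frac{5 \log{\left(3 \right)}}{8} - \frac{2}{3} + \frac{5 \sqrt{2} \operatorname{atan}{\left(\frac{\sqrt{2}}{2} \right)}}{3}) = \frac{1}{2}.
So G(\theta) = - \frac{2 \theta}{3} - \frac{5 \log{\left(\theta^{2} + 2 \right)}}{8} + \frac{5 \sqrt{2} \operatorname{atan}{\left(\frac{\sqrt{2} \theta}{2} \right)}}{3} + \frac{1}{2}.
Check: d/d\theta[- \frac{2 \theta}{3} - \frac{5 \log{\left(\theta^{2} + 2 \right)}}{8} + \frac{5 \sqrt{2} \operatorname{atan}{\left(\frac{\sqrt{2} \theta}{2} \right)}}{3} + \frac{1}{2}] = \frac{- 8 \theta^{2} - 15 \theta + 24}{12 \theta^{2} + 24} = G'(\theta).

G(\theta) = - \frac{2 \theta}{3} - \frac{5 \log{\left(\theta^{2} + 2 \right)}}{8} + \frac{5 \sqrt{2} \operatorname{atan}{\left(\frac{\sqrt{2} \theta}{2} \right)}}{3} + \frac{1}{2}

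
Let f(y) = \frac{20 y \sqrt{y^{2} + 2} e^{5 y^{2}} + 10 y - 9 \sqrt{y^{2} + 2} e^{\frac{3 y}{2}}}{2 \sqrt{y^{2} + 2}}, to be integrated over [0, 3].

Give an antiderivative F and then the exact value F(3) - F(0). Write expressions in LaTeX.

Whatever form F(y) takes, F'(y) = f(y) is non-negotiable.
F(y) = 5 \sqrt{y^{2} + 2} - 3 e^{\frac{3 y}{2}} + e^{5 y^{2}} is an antiderivative of f.
Check: d/dy[5 \sqrt{y^{2} + 2} - 3 e^{\frac{3 y}{2}} + e^{5 y^{2}}] = \frac{20 y \sqrt{y^{2} + 2} e^{5 y^{2}} + 10 y - 9 \sqrt{y^{2} + 2} e^{\frac{3 y}{2}}}{2 \sqrt{y^{2} + 2}} = f(y).
F(3) = - 3 e^{\frac{9}{2}} + 5 \sqrt{11} + e^{45}; F(0) = -2 + 5 \sqrt{2}.
Integral = F(3) - F(0) = - 3 e^{\frac{9}{2}} - 5 \sqrt{2} + 2 + 5 \sqrt{11} + e^{45}.

Antiderivative: F(y) = 5 \sqrt{y^{2} + 2} - 3 e^{\frac{3 y}{2}} + e^{5 y^{2}}; value = - 3 e^{\frac{9}{2}} - 5 \sqrt{2} + 2 + 5 \sqrt{11} + e^{45}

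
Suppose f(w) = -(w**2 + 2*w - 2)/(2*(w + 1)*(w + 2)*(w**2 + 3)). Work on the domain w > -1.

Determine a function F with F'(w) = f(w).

The denominator factors as 2*(w + 1)*(w + 2)*(w**2 + 3); partial fractions split f into directly integrable pieces: -(13*w + 23)/(56*(w**2 + 3)) - 1/(7*(w + 2)) + 3/(8*(w + 1)).
Check: d/dw[3*log(w + 1)/8 - log(w + 2)/7 - 13*log(w**2 + 3)/112 - 23*sqrt(3)*atan(sqrt(3)*w/3)/168] = (-w**2 - 2*w + 2)/(2*w**4 + 6*w**3 + 10*w**2 + 18*w + 12), which equals f(w).

An antiderivative is F(w) = 3*log(w + 1)/8 - log(w + 2)/7 - 13*log(w**2 + 3)/112 - 23*sqrt(3)*atan(sqrt(3)*w/3)/168.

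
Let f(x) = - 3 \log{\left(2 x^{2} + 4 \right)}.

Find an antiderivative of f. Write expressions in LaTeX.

Differentiate the proposed F(x) back; it has to land on f(x) exactly.
Check: d/dx[3 \left(- x \log{\left(2 x^{2} + 4 \right)} + 2 x - 2 \sqrt{2} \operatorname{atan}{\left(\frac{\sqrt{2} x}{2} \right)}\right)] = - 3 \log{\left(x^{2} + 2 \right)} - 3 \log{\left(2 \right)}, which equals f(x).

An antiderivative is F(x) = 3 \left(- x \log{\left(2 x^{2} + 4 \right)} + 2 x - 2 \sqrt{2} \operatorname{atan}{\left(\frac{\sqrt{2} x}{2} \right)}\right).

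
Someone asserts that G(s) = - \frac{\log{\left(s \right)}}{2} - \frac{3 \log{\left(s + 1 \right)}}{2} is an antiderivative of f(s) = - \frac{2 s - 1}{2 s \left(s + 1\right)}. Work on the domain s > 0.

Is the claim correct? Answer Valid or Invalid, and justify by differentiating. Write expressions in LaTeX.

Invalid: d/ds[G] - f = - \frac{1}{s}, which is not 0.

d/ds[G] = \frac{- 4 s - 1}{2 s^{2} + 2 s}
d/ds[G] - f(s) = - \frac{1}{s} != 0.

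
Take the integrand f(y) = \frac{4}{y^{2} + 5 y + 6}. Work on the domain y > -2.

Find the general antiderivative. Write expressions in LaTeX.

Factor the denominator (\left(y + 2\right) \left(y + 3\right)) and decompose: f = - \frac{4}{y + 3} + \frac{4}{y + 2}; each piece integrates to a log, atan, or power term.
Check: d/dy[4 \log{\left(y + 2 \right)} - 4 \log{\left(y + 3 \right)}] = \frac{4}{y^{2} + 5 y + 6} = f(y).

F(y) = 4 \log{\left(y + 2 \right)} - 4 \log{\left(y + 3 \right)} + C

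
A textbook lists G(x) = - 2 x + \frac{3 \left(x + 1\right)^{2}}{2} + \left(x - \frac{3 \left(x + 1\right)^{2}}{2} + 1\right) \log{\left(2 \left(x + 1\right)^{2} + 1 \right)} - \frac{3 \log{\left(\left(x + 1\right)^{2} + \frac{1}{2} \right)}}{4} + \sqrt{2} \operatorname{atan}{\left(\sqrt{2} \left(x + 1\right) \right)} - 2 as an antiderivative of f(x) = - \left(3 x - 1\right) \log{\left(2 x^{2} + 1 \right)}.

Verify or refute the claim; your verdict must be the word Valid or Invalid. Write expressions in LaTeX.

Invalid: d/dx[G] - f = 3 x \log{\left(2 x^{2} + 1 \right)} - 3 x \log{\left(2 x^{2} + 4 x + 3 \right)} - \log{\left(2 x^{2} + 1 \right)} - 2 \log{\left(2 x^{2} + 4 x + 3 \right)}, which is not 0.

d/dx[G] = - 3 x \log{\left(2 x^{2} + 4 x + 3 \right)} - 2 \log{\left(2 x^{2} + 4 x + 3 \right)}
d/dx[G] - f(x) = 3 x \log{\left(2 x^{2} + 1 \right)} - 3 x \log{\left(2 x^{2} + 4 x + 3 \right)} - \log{\left(2 x^{2} + 1 \right)} - 2 \log{\left(2 x^{2} + 4 x + 3 \right)} != 0.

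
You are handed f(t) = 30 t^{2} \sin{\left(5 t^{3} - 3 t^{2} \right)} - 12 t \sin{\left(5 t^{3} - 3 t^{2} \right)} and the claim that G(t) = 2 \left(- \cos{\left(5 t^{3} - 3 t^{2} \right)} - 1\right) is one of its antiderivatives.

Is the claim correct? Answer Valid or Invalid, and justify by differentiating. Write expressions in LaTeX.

d/dt[G] = 30 t^{2} \sin{\left(5 t^{3} - 3 t^{2} \right)} - 12 t \sin{\left(5 t^{3} - 3 t^{2} \right)}
This equals f(t) exactly, so the claim holds.

Valid - the claim checks out under differentiation.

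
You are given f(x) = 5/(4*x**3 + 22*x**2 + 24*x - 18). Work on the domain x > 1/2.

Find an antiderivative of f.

Factor the denominator (2*(x + 3)**2*(2*x - 1)) and decompose: f = 10/(49*(2*x - 1)) - 5/(49*(x + 3)) - 5/(14*(x + 3)**2); each piece integrates to a log, atan, or power term.
Check: d/dx[5*log(x - 1/2)/49 - 5*log(x + 3)/49 + 5/(14*x + 42)] = 5/(4*x**3 + 22*x**2 + 24*x - 18) = f(x).

An antiderivative is F(x) = 5*log(x - 1/2)/49 - 5*log(x + 3)/49 + 5/(14*x + 42).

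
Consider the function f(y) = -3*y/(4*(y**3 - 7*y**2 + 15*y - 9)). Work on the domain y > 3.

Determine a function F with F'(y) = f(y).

The denominator factors as 4*(y - 3)**2*(y - 1); partial fractions split f into directly integrable pieces: -3/(16*(y - 1)) + 3/(16*(y - 3)) - 9/(8*(y - 3)**2).
Check: d/dy[3*log(y - 3)/16 - 3*log(y - 1)/16 + 9/(8*y - 24)] = -3*y/(4*y**3 - 28*y**2 + 60*y - 36), which equals f(y).

An antiderivative is F(y) = 3*log(y - 3)/16 - 3*log(y - 1)/16 + 9/(8*y - 24).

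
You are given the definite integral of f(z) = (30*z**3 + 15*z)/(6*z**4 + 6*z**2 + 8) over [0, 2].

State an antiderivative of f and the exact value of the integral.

The substitution u = z**4 + z**2 + 4/3 works: f is exactly (dF/du)*(du/dz) for that inner function.
F(z) = 5*log(z**4 + z**2 + 4/3)/4 is an antiderivative of f.
Check: d/dz[5*log(z**4 + z**2 + 4/3)/4] = (30*z**3 + 15*z)/(6*z**4 + 6*z**2 + 8) = f(z).
F(2) = 5*log(64/3)/4; F(0) = 5*log(4/3)/4.
Integral = F(2) - F(0) = -5*log(4/3)/4 + 5*log(64/3)/4.

Antiderivative: F(z) = 5*log(z**4 + z**2 + 4/3)/4; value = -5*log(4/3)/4 + 5*log(64/3)/4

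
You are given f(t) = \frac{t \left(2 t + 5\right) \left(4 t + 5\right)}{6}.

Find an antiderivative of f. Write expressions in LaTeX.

The substitution u = \frac{t^{2}}{2} + \frac{5 t}{4} works: f is exactly (dF/du)*(du/dt) for that inner function.
Check: d/dt[\frac{t^{2} \left(2 t + 5\right)^{2}}{12}] = \frac{4 t^{3}}{3} + 5 t^{2} + \frac{25 t}{6}, which equals f(t).

An antiderivative is F(t) = \frac{t^{2} \left(2 t + 5\right)^{2}}{12}.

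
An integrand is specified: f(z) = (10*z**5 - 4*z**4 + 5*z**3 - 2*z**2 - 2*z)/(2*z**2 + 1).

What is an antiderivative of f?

Differentiate the proposed F(z) back; it has to land on f(z) exactly.
Check: d/dz[5*z**4/4 - 2*z**3/3 - log(4*z**2 + 2)/2] = (10*z**5 - 4*z**4 + 5*z**3 - 2*z**2 - 2*z)/(2*z**2 + 1) = f(z).

An antiderivative is F(z) = 5*z**4/4 - 2*z**3/3 - log(4*z**2 + 2)/2.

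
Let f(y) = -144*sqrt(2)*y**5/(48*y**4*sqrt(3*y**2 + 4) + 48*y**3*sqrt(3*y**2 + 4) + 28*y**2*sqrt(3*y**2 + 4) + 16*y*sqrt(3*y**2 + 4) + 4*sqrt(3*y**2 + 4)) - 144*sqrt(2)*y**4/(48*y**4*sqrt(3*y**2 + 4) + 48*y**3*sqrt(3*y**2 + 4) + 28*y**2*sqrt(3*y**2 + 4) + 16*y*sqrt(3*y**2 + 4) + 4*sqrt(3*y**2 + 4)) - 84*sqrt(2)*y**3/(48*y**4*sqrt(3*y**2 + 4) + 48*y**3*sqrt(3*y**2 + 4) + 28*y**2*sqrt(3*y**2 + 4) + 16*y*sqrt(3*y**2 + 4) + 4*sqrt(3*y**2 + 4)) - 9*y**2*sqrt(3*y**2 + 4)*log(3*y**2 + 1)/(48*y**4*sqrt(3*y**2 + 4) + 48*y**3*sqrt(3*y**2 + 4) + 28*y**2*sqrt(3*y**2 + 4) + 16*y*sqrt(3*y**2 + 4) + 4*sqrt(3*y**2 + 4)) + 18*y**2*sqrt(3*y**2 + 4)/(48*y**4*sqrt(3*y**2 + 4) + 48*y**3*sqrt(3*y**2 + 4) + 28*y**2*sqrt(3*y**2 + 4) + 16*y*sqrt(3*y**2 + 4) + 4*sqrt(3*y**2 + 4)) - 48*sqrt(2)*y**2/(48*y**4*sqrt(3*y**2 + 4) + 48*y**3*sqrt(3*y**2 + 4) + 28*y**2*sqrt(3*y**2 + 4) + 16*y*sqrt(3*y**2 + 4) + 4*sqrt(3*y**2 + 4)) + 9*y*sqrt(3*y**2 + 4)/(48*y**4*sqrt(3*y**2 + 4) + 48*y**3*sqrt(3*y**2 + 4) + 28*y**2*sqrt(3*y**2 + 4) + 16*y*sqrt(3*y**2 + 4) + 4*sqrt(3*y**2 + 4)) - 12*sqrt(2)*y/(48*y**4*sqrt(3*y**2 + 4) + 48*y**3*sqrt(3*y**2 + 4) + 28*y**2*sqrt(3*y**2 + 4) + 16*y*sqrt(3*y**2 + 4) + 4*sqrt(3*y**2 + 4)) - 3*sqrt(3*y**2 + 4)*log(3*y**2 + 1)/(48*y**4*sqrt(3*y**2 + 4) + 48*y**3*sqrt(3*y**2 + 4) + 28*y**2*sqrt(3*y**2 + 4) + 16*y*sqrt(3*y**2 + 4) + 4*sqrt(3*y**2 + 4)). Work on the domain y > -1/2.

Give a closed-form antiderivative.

The integrand splits into summands that can be handled one at a time.
Check: d/dy[-(16*sqrt(2)*y*sqrt(3*y**2 + 4) + 8*sqrt(2)*sqrt(3*y**2 + 4) - 3*log(3*y**2 + 1))/(8*(2*y + 1))] = (-144*sqrt(2)*y**5 - 144*sqrt(2)*y**4 - 84*sqrt(2)*y**3 - 9*y**2*sqrt(3*y**2 + 4)*log(3*y**2 + 1) + 18*y**2*sqrt(3*y**2 + 4) - 48*sqrt(2)*y**2 + 9*y*sqrt(3*y**2 + 4) - 12*sqrt(2)*y - 3*sqrt(3*y**2 + 4)*log(3*y**2 + 1))/(48*y**4*sqrt(3*y**2 + 4) + 48*y**3*sqrt(3*y**2 + 4) + 28*y**2*sqrt(3*y**2 + 4) + 16*y*sqrt(3*y**2 + 4) + 4*sqrt(3*y**2 + 4)), which equals f(y).

An antiderivative is F(y) = -(16*sqrt(2)*y*sqrt(3*y**2 + 4) + 8*sqrt(2)*sqrt(3*y**2 + 4) - 3*log(3*y**2 + 1))/(8*(2*y + 1)).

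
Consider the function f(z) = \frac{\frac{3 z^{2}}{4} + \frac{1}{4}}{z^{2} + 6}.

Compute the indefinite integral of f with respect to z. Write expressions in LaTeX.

F(z) = \frac{18 z - 17 \sqrt{6} \operatorname{atan}{\left(\frac{\sqrt{6} z}{6} \right)}}{24} + C

A candidate is checked by its d/dz: the result must match f(z).
Check: d/dz[\frac{18 z - 17 \sqrt{6} \operatorname{atan}{\left(\frac{\sqrt{6} z}{6} \right)}}{24}] = \frac{3 z^{2} + 1}{4 z^{2} + 24}, which equals f(z).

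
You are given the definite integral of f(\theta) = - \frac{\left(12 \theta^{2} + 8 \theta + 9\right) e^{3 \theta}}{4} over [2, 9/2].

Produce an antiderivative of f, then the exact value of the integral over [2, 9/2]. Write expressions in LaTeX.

Antiderivative: F(\theta) = - \theta^{2} e^{3 \theta} - \frac{3 e^{3 \theta}}{4}; value = - 21 e^{\frac{27}{2}} + \frac{19 e^{6}}{4}

Recognize the product-rule pattern: f = u'v + uv' with u = - \theta^{2} - \frac{3}{4}, v = e^{3 \theta}, so integration by parts undoes it.
F(\theta) = - \theta^{2} e^{3 \theta} - \frac{3 e^{3 \theta}}{4} is an antiderivative of f.
Check: d/d\theta[- \theta^{2} e^{3 \theta} - \frac{3 e^{3 \theta}}{4}] = - 3 \theta^{2} e^{3 \theta} - 2 \theta e^{3 \theta} - \frac{9 e^{3 \theta}}{4}, which equals f(\theta).
F(9/2) = - 21 e^{\frac{27}{2}}; F(2) = - \frac{19 e^{6}}{4}.
Integral = F(9/2) - F(2) = - 21 e^{\frac{27}{2}} + \frac{19 e^{6}}{4}.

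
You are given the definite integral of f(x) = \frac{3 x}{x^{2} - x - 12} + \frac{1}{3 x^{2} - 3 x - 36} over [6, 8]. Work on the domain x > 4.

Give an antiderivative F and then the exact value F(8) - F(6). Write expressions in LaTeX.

Factor the denominator (3 \left(x - 4\right) \left(x + 3\right)) and decompose: f = \frac{26}{21 \left(x + 3\right)} + \frac{37}{21 \left(x - 4\right)}; each piece integrates to a log, atan, or power term.
F(x) = \frac{37 \log{\left(x - 4 \right)}}{21} + \frac{26 \log{\left(x + 3 \right)}}{21} is an antiderivative of f.
Check: d/dx[\frac{37 \log{\left(x - 4 \right)}}{21} + \frac{26 \log{\left(x + 3 \right)}}{21}] = \frac{9 x + 1}{3 x^{2} - 3 x - 36}, which equals f(x).
F(8) = \frac{37 \log{\left(4 \right)}}{21} + \frac{26 \log{\left(11 \right)}}{21}; F(6) = \frac{37 \log{\left(2 \right)}}{21} + \frac{26 \log{\left(9 \right)}}{21}.
Integral = F(8) - F(6) = - \frac{26 \log{\left(9 \right)}}{21} - \frac{37 \log{\left(2 \right)}}{21} + \frac{37 \log{\left(4 \right)}}{21} + \frac{26 \log{\left(11 \right)}}{21}.

Antiderivative: F(x) = \frac{37 \log{\left(x - 4 \right)}}{21} + \frac{26 \log{\left(x + 3 \right)}}{21}; value = - \frac{26 \log{\left(9 \right)}}{21} - \frac{37 \log{\left(2 \right)}}{21} + \frac{37 \log{\left(4 \right)}}{21} + \frac{26 \log{\left(11 \right)}}{21}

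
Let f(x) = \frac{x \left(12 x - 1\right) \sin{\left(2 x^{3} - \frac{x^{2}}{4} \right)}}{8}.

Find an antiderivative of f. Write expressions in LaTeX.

The substitution u = 2 x^{3} - \frac{x^{2}}{4} works: f is exactly (dF/du)*(du/dx) for that inner function.
Check: d/dx[- \frac{\cos{\left(2 x^{3} - \frac{x^{2}}{4} \right)}}{4}] = \frac{3 x^{2} \sin{\left(2 x^{3} - \frac{x^{2}}{4} \right)}}{2} - \frac{x \sin{\left(2 x^{3} - \frac{x^{2}}{4} \right)}}{8}, which equals f(x).

An antiderivative is F(x) = - \frac{\cos{\left(2 x^{3} - \frac{x^{2}}{4} \right)}}{4}.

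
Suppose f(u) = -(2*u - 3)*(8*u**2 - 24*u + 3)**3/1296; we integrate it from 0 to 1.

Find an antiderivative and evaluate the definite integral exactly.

Antiderivative: F(u) = -8*u**8/81 + 32*u**7/27 - 148*u**6/27 + 12*u**5 - 145*u**4/12 + 9*u**3/2 - 37*u**2/48 + u/16; value = -445/648

The substitution w = -2*u**2/3 + 2*u - 1/4 works: f is exactly (dF/dw)*(dw/du) for that inner function.
F(u) = -8*u**8/81 + 32*u**7/27 - 148*u**6/27 + 12*u**5 - 145*u**4/12 + 9*u**3/2 - 37*u**2/48 + u/16 is an antiderivative of f.
Check: d/du[-8*u**8/81 + 32*u**7/27 - 148*u**6/27 + 12*u**5 - 145*u**4/12 + 9*u**3/2 - 37*u**2/48 + u/16] = -64*u**7/81 + 224*u**6/27 - 296*u**5/9 + 60*u**4 - 145*u**3/3 + 27*u**2/2 - 37*u/24 + 1/16, which equals f(u).
F(1) = -445/648; F(0) = 0.
Integral = F(1) - F(0) = -445/648.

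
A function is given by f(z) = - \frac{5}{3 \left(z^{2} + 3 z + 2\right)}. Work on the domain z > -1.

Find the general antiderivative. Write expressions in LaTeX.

F(z) = \frac{5 \left(- \log{\left(z + 1 \right)} + \log{\left(z + 2 \right)}\right)}{3} + C

Factor the denominator (3 \left(z + 1\right) \left(z + 2\right)) and decompose: f = \frac{5}{3 \left(z + 2\right)} - \frac{5}{3 \left(z + 1\right)}; each piece integrates to a log, atan, or power term.
Check: d/dz[\frac{5 \left(- \log{\left(z + 1 \right)} + \log{\left(z + 2 \right)}\right)}{3}] = - \frac{5}{3 z^{2} + 9 z + 6}, which equals f(z).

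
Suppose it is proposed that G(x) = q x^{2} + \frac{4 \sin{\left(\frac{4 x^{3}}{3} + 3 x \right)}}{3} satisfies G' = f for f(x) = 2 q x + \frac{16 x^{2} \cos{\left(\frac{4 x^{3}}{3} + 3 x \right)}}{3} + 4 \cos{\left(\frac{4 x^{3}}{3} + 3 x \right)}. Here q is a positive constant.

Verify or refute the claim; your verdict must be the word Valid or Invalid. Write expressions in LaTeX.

Valid - differentiating G returns exactly f.

d/dx[G] = 2 q x + \frac{16 x^{2} \cos{\left(\frac{4 x^{3}}{3} + 3 x \right)}}{3} + 4 \cos{\left(\frac{4 x^{3}}{3} + 3 x \right)}
This equals f(x) exactly, so the claim holds.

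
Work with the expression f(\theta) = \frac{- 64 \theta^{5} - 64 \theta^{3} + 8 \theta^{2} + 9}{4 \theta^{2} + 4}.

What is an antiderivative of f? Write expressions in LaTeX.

Recover f(\theta) by differentiating a candidate F(\theta); any mismatch rules it out.
Check: d/d\theta[- 4 \theta^{4} + 2 \theta + \frac{\operatorname{atan}{\left(\theta \right)}}{4}] = \frac{- 64 \theta^{5} - 64 \theta^{3} + 8 \theta^{2} + 9}{4 \theta^{2} + 4} = f(\theta).

An antiderivative is F(\theta) = - 4 \theta^{4} + 2 \theta + \frac{\operatorname{atan}{\left(\theta \right)}}{4}.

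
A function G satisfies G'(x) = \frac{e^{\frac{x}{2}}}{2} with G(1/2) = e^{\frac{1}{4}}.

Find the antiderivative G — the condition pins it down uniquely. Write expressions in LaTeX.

Recover the given G'(x) by differentiating a candidate G(x); any mismatch rules it out.
A general antiderivative is e^{\frac{x}{2}} + C.
The condition gives C = e^{\frac{1}{4}} - (e^{\frac{1}{4}}) = 0.
So G(x) = e^{\frac{x}{2}}.
Check: d/dx[e^{\frac{x}{2}}] = \frac{e^{\frac{x}{2}}}{2} = G'(x).

G(x) = e^{\frac{x}{2}}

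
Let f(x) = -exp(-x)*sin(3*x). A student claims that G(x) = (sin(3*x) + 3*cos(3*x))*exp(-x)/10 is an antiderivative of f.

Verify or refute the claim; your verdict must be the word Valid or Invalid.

d/dx[G] = -exp(-x)*sin(3*x)
This equals f(x) exactly, so the claim holds.

Valid: G'(x) = f(x).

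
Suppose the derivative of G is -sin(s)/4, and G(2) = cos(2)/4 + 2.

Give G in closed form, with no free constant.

G(s) = cos(s)/4 + 2

The proposed G(s) is checked by its d/ds: the result must match the given G'(s).
A general antiderivative is cos(s)/4 + C.
The condition gives C = cos(2)/4 + 2 - (cos(2)/4) = 2.
So G(s) = cos(s)/4 + 2.
Check: d/ds[cos(s)/4 + 2] = -sin(s)/4 = G'(s).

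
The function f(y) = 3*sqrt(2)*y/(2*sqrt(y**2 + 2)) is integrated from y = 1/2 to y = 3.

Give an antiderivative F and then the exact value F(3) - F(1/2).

f matches the chain-rule pattern g'(h)*h' with inner function h(y) = 2*y**2 + 4; substituting u = h(y) collapses the integral.
F(y) = 3*sqrt(2*y**2 + 4)/2 is an antiderivative of f.
Check: d/dy[3*sqrt(2*y**2 + 4)/2] = 3*sqrt(2)*y/(2*sqrt(y**2 + 2)) = f(y).
F(3) = 3*sqrt(22)/2; F(1/2) = 9*sqrt(2)/4.
Integral = F(3) - F(1/2) = -9*sqrt(2)/4 + 3*sqrt(22)/2.

Antiderivative: F(y) = 3*sqrt(2*y**2 + 4)/2; value = -9*sqrt(2)/4 + 3*sqrt(22)/2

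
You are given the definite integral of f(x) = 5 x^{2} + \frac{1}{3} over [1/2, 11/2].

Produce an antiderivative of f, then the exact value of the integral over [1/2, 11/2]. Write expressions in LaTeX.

A first test for any F(x): its x-derivative must equal f(x) identically.
F(x) = \frac{5 x^{3}}{3} + \frac{x}{3} is an antiderivative of f.
Check: d/dx[\frac{5 x^{3}}{3} + \frac{x}{3}] = 5 x^{2} + \frac{1}{3} = f(x).
F(11/2) = \frac{2233}{8}; F(1/2) = \frac{3}{8}.
Integral = F(11/2) - F(1/2) = \frac{1115}{4}.

Antiderivative: F(x) = \frac{5 x^{3}}{3} + \frac{x}{3}; value = \frac{1115}{4}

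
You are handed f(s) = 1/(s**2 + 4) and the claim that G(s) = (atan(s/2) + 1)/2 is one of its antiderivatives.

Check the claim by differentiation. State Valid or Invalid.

d/ds[G] = 1/(s**2 + 4)
This equals f(s) exactly, so the claim holds.

Valid - the claim checks out under differentiation.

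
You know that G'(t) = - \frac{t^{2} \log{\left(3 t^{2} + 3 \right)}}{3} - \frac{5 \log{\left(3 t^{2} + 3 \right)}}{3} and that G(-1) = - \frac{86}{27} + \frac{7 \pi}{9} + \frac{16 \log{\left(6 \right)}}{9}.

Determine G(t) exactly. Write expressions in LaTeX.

G(t) = - \frac{t^{3} \log{\left(t^{2} + 1 \right)}}{9} - \frac{t^{3} \log{\left(3 \right)}}{9} + \frac{2 t^{3}}{27} - \frac{5 t \log{\left(t^{2} + 1 \right)}}{3} - \frac{5 t \log{\left(3 \right)}}{3} + \frac{28 t}{9} - \frac{28 \operatorname{atan}{\left(t \right)}}{9}

The integrand splits into summands that can be handled one at a time.
A general antiderivative is \frac{2 t^{3}}{27} + \frac{28 t}{9} + \left(- \frac{t^{3}}{9} - \frac{5 t}{3}\right) \log{\left(3 t^{2} + 3 \right)} - \frac{28 \operatorname{atan}{\left(t \right)}}{9} + C.
The condition gives C = - \frac{86}{27} + \frac{7 \pi}{9} + \frac{16 \log{\left(6 \right)}}{9} - (- \frac{86}{27} + \frac{7 \pi}{9} + \frac{16 \log{\left(6 \right)}}{9}) = 0.
So G(t) = - \frac{t^{3} \log{\left(t^{2} + 1 \right)}}{9} - \frac{t^{3} \log{\left(3 \right)}}{9} + \frac{2 t^{3}}{27} - \frac{5 t \log{\left(t^{2} + 1 \right)}}{3} - \frac{5 t \log{\left(3 \right)}}{3} + \frac{28 t}{9} - \frac{28 \operatorname{atan}{\left(t \right)}}{9}.
Check: d/dt[- \frac{t^{3} \log{\left(t^{2} + 1 \right)}}{9} - \frac{t^{3} \log{\left(3 \right)}}{9} + \frac{2 t^{3}}{27} - \frac{5 t \log{\left(t^{2} + 1 \right)}}{3} - \frac{5 t \log{\left(3 \right)}}{3} + \frac{28 t}{9} - \frac{28 \operatorname{atan}{\left(t \right)}}{9}] = - \frac{t^{2} \log{\left(t^{2} + 1 \right)}}{3} - \frac{t^{2} \log{\left(3 \right)}}{3} - \frac{5 \log{\left(t^{2} + 1 \right)}}{3} - \frac{5 \log{\left(3 \right)}}{3}, which equals G'(t).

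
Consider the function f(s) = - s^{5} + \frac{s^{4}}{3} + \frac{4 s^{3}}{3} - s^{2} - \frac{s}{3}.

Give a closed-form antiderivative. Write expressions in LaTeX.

Integrate term by term and add the pieces.
Check: d/ds[- \frac{s^{2} \left(5 s^{4} - 2 s^{3} - 10 s^{2} + 10 s + 5\right)}{30}] = - s^{5} + \frac{s^{4}}{3} + \frac{4 s^{3}}{3} - s^{2} - \frac{s}{3} = f(s).

An antiderivative is F(s) = - \frac{s^{2} \left(5 s^{4} - 2 s^{3} - 10 s^{2} + 10 s + 5\right)}{30}.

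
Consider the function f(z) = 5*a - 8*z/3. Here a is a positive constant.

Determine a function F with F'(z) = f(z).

An antiderivative is F(z) = 5*a*z - 4*z**2/3.

A candidate is checked by its d/dz: the result must match f(z).
Check: d/dz[5*a*z - 4*z**2/3] = 5*a - 8*z/3 = f(z).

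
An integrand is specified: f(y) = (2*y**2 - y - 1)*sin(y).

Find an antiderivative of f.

An antiderivative is F(y) = -2*y**2*cos(y) + 4*y*sin(y) + y*cos(y) - sin(y) + 5*cos(y).

A first test for any F(y): its y-derivative must equal f(y) identically.
Check: d/dy[-2*y**2*cos(y) + 4*y*sin(y) + y*cos(y) - sin(y) + 5*cos(y)] = 2*y**2*sin(y) - y*sin(y) - sin(y), which equals f(y).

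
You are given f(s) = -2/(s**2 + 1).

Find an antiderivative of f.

An antiderivative is F(s) = -2*atan(s).

A first test for any F(s): its s-derivative must equal f(s) identically.
Check: d/ds[-2*atan(s)] = -2/(s**2 + 1) = f(s).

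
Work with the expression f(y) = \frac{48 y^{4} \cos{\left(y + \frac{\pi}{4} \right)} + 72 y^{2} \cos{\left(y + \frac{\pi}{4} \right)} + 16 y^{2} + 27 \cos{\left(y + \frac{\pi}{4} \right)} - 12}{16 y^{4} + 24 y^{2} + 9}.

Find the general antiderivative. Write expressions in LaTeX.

Recover f(y) by differentiating a candidate F(y); any mismatch rules it out.
Check: d/dy[\frac{12 y^{2} \sin{\left(y + \frac{\pi}{4} \right)} - 4 y + 9 \sin{\left(y + \frac{\pi}{4} \right)}}{4 y^{2} + 3}] = \frac{48 y^{4} \cos{\left(y + \frac{\pi}{4} \right)} + 72 y^{2} \cos{\left(y + \frac{\pi}{4} \right)} + 16 y^{2} + 27 \cos{\left(y + \frac{\pi}{4} \right)} - 12}{16 y^{4} + 24 y^{2} + 9} = f(y).

F(y) = \frac{12 y^{2} \sin{\left(y + \frac{\pi}{4} \right)} - 4 y + 9 \sin{\left(y + \frac{\pi}{4} \right)}}{4 y^{2} + 3} + C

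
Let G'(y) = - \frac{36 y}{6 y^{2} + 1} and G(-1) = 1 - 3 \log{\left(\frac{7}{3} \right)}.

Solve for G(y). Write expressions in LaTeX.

G'(y) matches the chain-rule pattern g'(h)*h' with inner function h(y) = 2 y^{2} + \frac{1}{3}; substituting u = h(y) collapses the integral.
A general antiderivative is - 3 \log{\left(2 y^{2} + \frac{1}{3} \right)} + C.
The condition gives C = 1 - 3 \log{\left(\frac{7}{3} \right)} - (- 3 \log{\left(\frac{7}{3} \right)}) = 1.
So G(y) = 1 - 3 \log{\left(2 y^{2} + \frac{1}{3} \right)}.
Check: d/dy[1 - 3 \log{\left(2 y^{2} + \frac{1}{3} \right)}] = - \frac{36 y}{6 y^{2} + 1} = G'(y).

G(y) = 1 - 3 \log{\left(2 y^{2} + \frac{1}{3} \right)}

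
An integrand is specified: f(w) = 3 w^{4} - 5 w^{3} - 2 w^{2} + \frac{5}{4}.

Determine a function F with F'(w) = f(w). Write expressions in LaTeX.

An antiderivative is F(w) = \frac{w \left(36 w^{4} - 75 w^{3} - 40 w^{2} + 75\right)}{60}.

Integrate term by term and add the pieces.
Check: d/dw[\frac{w \left(36 w^{4} - 75 w^{3} - 40 w^{2} + 75\right)}{60}] = 3 w^{4} - 5 w^{3} - 2 w^{2} + \frac{5}{4} = f(w).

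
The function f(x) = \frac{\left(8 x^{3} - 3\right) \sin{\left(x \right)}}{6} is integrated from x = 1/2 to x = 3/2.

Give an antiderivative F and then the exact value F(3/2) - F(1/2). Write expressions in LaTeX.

Antiderivative: F(x) = - \frac{4 x^{3} \cos{\left(x \right)}}{3} + 4 x^{2} \sin{\left(x \right)} + 8 x \cos{\left(x \right)} - 8 \sin{\left(x \right)} + \frac{\cos{\left(x \right)}}{2}; value = - \frac{13 \cos{\left(\frac{1}{2} \right)}}{3} + 8 \cos{\left(\frac{3}{2} \right)} + \sin{\left(\frac{3}{2} \right)} + 7 \sin{\left(\frac{1}{2} \right)}

An antiderivative F(x) passes only if d/dx[F] lands on f(x) exactly.
F(x) = - \frac{4 x^{3} \cos{\left(x \right)}}{3} + 4 x^{2} \sin{\left(x \right)} + 8 x \cos{\left(x \right)} - 8 \sin{\left(x \right)} + \frac{\cos{\left(x \right)}}{2} is an antiderivative of f.
Check: d/dx[- \frac{4 x^{3} \cos{\left(x \right)}}{3} + 4 x^{2} \sin{\left(x \right)} + 8 x \cos{\left(x \right)} - 8 \sin{\left(x \right)} + \frac{\cos{\left(x \right)}}{2}] = \frac{4 x^{3} \sin{\left(x \right)}}{3} - \frac{\sin{\left(x \right)}}{2}, which equals f(x).
F(3/2) = 8 \cos{\left(\frac{3}{2} \right)} + \sin{\left(\frac{3}{2} \right)}; F(1/2) = - 7 \sin{\left(\frac{1}{2} \right)} + \frac{13 \cos{\left(\frac{1}{2} \right)}}{3}.
Integral = F(3/2) - F(1/2) = - \frac{13 \cos{\left(\frac{1}{2} \right)}}{3} + 8 \cos{\left(\frac{3}{2} \right)} + \sin{\left(\frac{3}{2} \right)} + 7 \sin{\left(\frac{1}{2} \right)}.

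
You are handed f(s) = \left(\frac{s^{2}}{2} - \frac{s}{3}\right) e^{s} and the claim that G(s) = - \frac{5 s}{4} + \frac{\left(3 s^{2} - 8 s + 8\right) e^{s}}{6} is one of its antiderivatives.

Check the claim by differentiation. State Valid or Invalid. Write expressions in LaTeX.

Invalid: d/ds[G] - f = - \frac{5}{4}, which is not 0.

d/ds[G] = \frac{s^{2} e^{s}}{2} - \frac{s e^{s}}{3} - \frac{5}{4}
d/ds[G] - f(s) = - \frac{5}{4} != 0.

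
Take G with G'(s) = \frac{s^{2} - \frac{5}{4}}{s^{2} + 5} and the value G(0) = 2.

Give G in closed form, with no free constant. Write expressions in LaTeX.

G(s) = s - \frac{5 \sqrt{5} \operatorname{atan}{\left(\frac{\sqrt{5} s}{5} \right)}}{4} + 2

Differentiate the proposed G(s) back; it has to land on the given G'(s).
A general antiderivative is s - \frac{5 \sqrt{5} \operatorname{atan}{\left(\frac{\sqrt{5} s}{5} \right)}}{4} + C.
The condition gives C = 2 - (0) = 2.
So G(s) = s - \frac{5 \sqrt{5} \operatorname{atan}{\left(\frac{\sqrt{5} s}{5} \right)}}{4} + 2.
Check: d/ds[s - \frac{5 \sqrt{5} \operatorname{atan}{\left(\frac{\sqrt{5} s}{5} \right)}}{4} + 2] = \frac{4 s^{2} - 5}{4 s^{2} + 20}, which equals G'(s).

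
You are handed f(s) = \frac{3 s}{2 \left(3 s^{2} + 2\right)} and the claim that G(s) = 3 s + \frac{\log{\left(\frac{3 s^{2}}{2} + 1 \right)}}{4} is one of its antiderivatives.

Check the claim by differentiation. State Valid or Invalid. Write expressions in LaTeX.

d/ds[G] = \frac{18 s^{2} + 3 s + 12}{6 s^{2} + 4}
d/ds[G] - f(s) = 3 != 0.

Invalid: d/ds[G] - f = 3, which is not 0.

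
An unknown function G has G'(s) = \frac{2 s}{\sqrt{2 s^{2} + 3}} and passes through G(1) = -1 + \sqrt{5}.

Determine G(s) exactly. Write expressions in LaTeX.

G(s) = \sqrt{2 s^{2} + 3} - 1

The substitution u = 2 s^{2} + 3 works: G'(s) is exactly (dG/du)*(du/ds) for that inner function.
A general antiderivative is \sqrt{2 s^{2} + 3} + C.
The condition gives C = -1 + \sqrt{5} - (\sqrt{5}) = -1.
So G(s) = \sqrt{2 s^{2} + 3} - 1.
Check: d/ds[\sqrt{2 s^{2} + 3} - 1] = \frac{2 s}{\sqrt{2 s^{2} + 3}} = G'(s).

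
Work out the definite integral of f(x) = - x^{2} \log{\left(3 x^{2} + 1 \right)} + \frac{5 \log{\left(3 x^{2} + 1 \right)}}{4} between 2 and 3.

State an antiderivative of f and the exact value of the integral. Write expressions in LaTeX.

Integrate term by term and add the pieces.
F(x) = - \frac{x^{3} \log{\left(3 x^{2} + 1 \right)}}{3} + \frac{2 x^{3}}{9} + \frac{5 x \log{\left(3 x^{2} + 1 \right)}}{4} - \frac{49 x}{18} + \frac{49 \sqrt{3} \operatorname{atan}{\left(\sqrt{3} x \right)}}{54} is an antiderivative of f.
Check: d/dx[- \frac{x^{3} \log{\left(3 x^{2} + 1 \right)}}{3} + \frac{2 x^{3}}{9} + \frac{5 x \log{\left(3 x^{2} + 1 \right)}}{4} - \frac{49 x}{18} + \frac{49 \sqrt{3} \operatorname{atan}{\left(\sqrt{3} x \right)}}{54}] = - x^{2} \log{\left(3 x^{2} + 1 \right)} + \frac{5 \log{\left(3 x^{2} + 1 \right)}}{4} = f(x).
F(3) = - \frac{21 \log{\left(28 \right)}}{4} - \frac{13}{6} + \frac{49 \sqrt{3} \operatorname{atan}{\left(3 \sqrt{3} \right)}}{54}; F(2) = - \frac{11}{3} - \frac{\log{\left(13 \right)}}{6} + \frac{49 \sqrt{3} \operatorname{atan}{\left(2 \sqrt{3} \right)}}{54}.
Integral = F(3) - F(2) = - \frac{21 \log{\left(28 \right)}}{4} - \frac{49 \sqrt{3} \operatorname{atan}{\left(2 \sqrt{3} \right)}}{54} + \frac{\log{\left(13 \right)}}{6} + \frac{3}{2} + \frac{49 \sqrt{3} \operatorname{atan}{\left(3 \sqrt{3} \right)}}{54}.

Antiderivative: F(x) = - \frac{x^{3} \log{\left(3 x^{2} + 1 \right)}}{3} + \frac{2 x^{3}}{9} + \frac{5 x \log{\left(3 x^{2} + 1 \right)}}{4} - \frac{49 x}{18} + \frac{49 \sqrt{3} \operatorname{atan}{\left(\sqrt{3} x \right)}}{54}; value = - \frac{21 \log{\left(28 \right)}}{4} - \frac{49 \sqrt{3} \operatorname{atan}{\left(2 \sqrt{3} \right)}}{54} + \frac{\log{\left(13 \right)}}{6} + \frac{3}{2} + \frac{49 \sqrt{3} \operatorname{atan}{\left(3 \sqrt{3} \right)}}{54}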